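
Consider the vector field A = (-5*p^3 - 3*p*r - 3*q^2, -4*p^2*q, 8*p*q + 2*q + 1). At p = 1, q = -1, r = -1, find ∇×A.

(∇×A)₁ = ∂A₃/∂q − ∂A₂/∂r = 8*p + 2
(∇×A)₂ = ∂A₁/∂r − ∂A₃/∂p = -3*p - 8*q
(∇×A)₃ = ∂A₂/∂p − ∂A₁/∂q = -8*p*q + 6*q
∇×A = (8*p + 2, -3*p - 8*q, -8*p*q + 6*q)
At (1, -1, -1): (10, 5, 2).

(10, 5, 2)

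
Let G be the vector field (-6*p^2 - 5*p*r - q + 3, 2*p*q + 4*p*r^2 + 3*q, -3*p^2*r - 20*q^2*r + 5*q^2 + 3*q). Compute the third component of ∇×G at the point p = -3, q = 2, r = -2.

(∇×G)_3 = ∂G₂/∂p − ∂G₁/∂q
= 2*q + 4*r^2 − (-1)
= 2*q + 4*r^2 + 1
At (-3, 2, -2): 21.

21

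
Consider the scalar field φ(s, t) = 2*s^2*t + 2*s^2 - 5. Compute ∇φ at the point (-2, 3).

(-32, 8)

∂φ/∂s = 4*s*t + 4*s
∂φ/∂t = 2*s^2
∇φ = (4*s*t + 4*s, 2*s^2)
At (-2, 3): (-32, 8).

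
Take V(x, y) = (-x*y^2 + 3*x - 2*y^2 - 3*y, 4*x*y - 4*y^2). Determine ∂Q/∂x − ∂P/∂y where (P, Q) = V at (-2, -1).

∂V₂/∂x = 4*y
∂V₁/∂y = -2*x*y - 4*y - 3
Scalar curl = 2*x*y + 8*y + 3
At (-2, -1): -1.

-1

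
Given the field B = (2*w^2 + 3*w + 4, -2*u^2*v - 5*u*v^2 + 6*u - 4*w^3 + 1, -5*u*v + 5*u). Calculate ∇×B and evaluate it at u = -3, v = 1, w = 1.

(27, 7, 13)

(∇×B)₁ = ∂B₃/∂v − ∂B₂/∂w = -5*u + 12*w^2
(∇×B)₂ = ∂B₁/∂w − ∂B₃/∂u = 5*v + 4*w - 2
(∇×B)₃ = ∂B₂/∂u − ∂B₁/∂v = -4*u*v - 5*v^2 + 6
∇×B = (-5*u + 12*w^2, 5*v + 4*w - 2, -4*u*v - 5*v^2 + 6)
At (-3, 1, 1): (27, 7, 13).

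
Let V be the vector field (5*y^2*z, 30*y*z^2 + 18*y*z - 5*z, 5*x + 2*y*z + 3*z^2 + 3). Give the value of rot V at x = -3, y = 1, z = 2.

(∇×V)₁ = ∂V₃/∂y − ∂V₂/∂z = -60*y*z - 18*y + 2*z + 5
(∇×V)₂ = ∂V₁/∂z − ∂V₃/∂x = 5*y^2 - 5
(∇×V)₃ = ∂V₂/∂x − ∂V₁/∂y = -10*y*z
∇×V = (-60*y*z - 18*y + 2*z + 5, 5*y^2 - 5, -10*y*z)
At (-3, 1, 2): (-129, 0, -20).

(-129, 0, -20)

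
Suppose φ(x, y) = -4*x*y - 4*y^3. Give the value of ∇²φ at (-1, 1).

-24

∂²φ/∂x² = 0
∂²φ/∂y² = -24*y
∇²φ = -24*y
At (-1, 1): -24.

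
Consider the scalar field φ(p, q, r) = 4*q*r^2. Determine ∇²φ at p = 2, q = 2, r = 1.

16

∂²φ/∂p² = 0
∂²φ/∂q² = 0
∂²φ/∂r² = 8*q
∇²φ = 8*q
At (2, 2, 1): 16.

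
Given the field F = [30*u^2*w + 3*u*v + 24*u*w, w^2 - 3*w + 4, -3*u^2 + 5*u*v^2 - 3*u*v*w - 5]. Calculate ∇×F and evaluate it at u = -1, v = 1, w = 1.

(-6, -2, 3)

(∇×F)₁ = ∂F₃/∂v − ∂F₂/∂w = 10*u*v - 3*u*w - 2*w + 3
(∇×F)₂ = ∂F₁/∂w − ∂F₃/∂u = 30*u^2 + 30*u - 5*v^2 + 3*v*w
(∇×F)₃ = ∂F₂/∂u − ∂F₁/∂v = -3*u
∇×F = (10*u*v - 3*u*w - 2*w + 3, 30*u^2 + 30*u - 5*v^2 + 3*v*w, -3*u)
At (-1, 1, 1): (-6, -2, 3).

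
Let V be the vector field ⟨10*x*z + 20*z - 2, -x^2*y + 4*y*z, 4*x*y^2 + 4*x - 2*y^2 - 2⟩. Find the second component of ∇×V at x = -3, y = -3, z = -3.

(∇×V)_2 = ∂V₁/∂z − ∂V₃/∂x
= 10*x + 20 − (4*y^2 + 4)
= 10*x - 4*y^2 + 16
At (-3, -3, -3): -50.

-50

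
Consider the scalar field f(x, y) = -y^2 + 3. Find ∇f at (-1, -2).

∂f/∂x = 0
∂f/∂y = -2*y
∇f = (0, -2*y)
At (-1, -2): (0, 4).

(0, 4)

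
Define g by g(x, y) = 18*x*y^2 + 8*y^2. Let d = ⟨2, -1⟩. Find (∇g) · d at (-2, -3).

156

∂g/∂x = 18*y^2
∂g/∂y = 36*x*y + 16*y
∇g at (-2, -3) = (162, 168)
∇g · d = (162)(2) + (168)(-1) = 156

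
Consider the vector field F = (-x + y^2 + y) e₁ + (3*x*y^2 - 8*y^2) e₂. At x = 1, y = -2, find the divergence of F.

∂F₁/∂x = -1
∂F₂/∂y = 6*x*y - 16*y
∇·F = 6*x*y - 16*y - 1
At (1, -2): 19.

19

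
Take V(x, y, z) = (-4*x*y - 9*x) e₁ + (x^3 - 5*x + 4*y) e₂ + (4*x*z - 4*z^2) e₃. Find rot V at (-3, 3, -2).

(0, 8, 10)

(∇×V)₁ = ∂V₃/∂y − ∂V₂/∂z = 0
(∇×V)₂ = ∂V₁/∂z − ∂V₃/∂x = -4*z
(∇×V)₃ = ∂V₂/∂x − ∂V₁/∂y = 3*x^2 + 4*x - 5
∇×V = (0, -4*z, 3*x^2 + 4*x - 5)
At (-3, 3, -2): (0, 8, 10).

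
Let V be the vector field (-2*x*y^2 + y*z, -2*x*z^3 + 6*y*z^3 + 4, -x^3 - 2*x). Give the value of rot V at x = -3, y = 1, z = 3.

(-324, 30, -69)

(∇×V)₁ = ∂V₃/∂y − ∂V₂/∂z = 6*x*z^2 - 18*y*z^2
(∇×V)₂ = ∂V₁/∂z − ∂V₃/∂x = 3*x^2 + y + 2
(∇×V)₃ = ∂V₂/∂x − ∂V₁/∂y = 4*x*y - 2*z^3 - z
∇×V = (6*x*z^2 - 18*y*z^2, 3*x^2 + y + 2, 4*x*y - 2*z^3 - z)
At (-3, 1, 3): (-324, 30, -69).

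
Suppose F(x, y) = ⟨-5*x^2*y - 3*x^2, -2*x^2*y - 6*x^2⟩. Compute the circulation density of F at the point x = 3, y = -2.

∂F₂/∂x = -4*x*y - 12*x
∂F₁/∂y = -5*x^2
Scalar curl = 5*x^2 - 4*x*y - 12*x
At (3, -2): 33.

33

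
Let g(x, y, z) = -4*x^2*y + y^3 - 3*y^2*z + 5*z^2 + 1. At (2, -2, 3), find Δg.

∂²g/∂x² = -8*y
∂²g/∂y² = 6*(y - z)
∂²g/∂z² = 10
∇²g = -2*y - 6*z + 10
At (2, -2, 3): -4.

-4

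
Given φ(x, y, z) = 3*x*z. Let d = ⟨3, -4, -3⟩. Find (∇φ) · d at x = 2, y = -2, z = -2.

∂φ/∂x = 3*z
∂φ/∂y = 0
∂φ/∂z = 3*x
∇φ at (2, -2, -2) = (-6, 0, 6)
∇φ · d = (-6)(3) + (0)(-4) + (6)(-3) = -36

-36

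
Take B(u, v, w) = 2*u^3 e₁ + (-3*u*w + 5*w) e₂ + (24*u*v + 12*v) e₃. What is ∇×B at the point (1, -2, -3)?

(∇×B)₁ = ∂B₃/∂v − ∂B₂/∂w = 27*u + 7
(∇×B)₂ = ∂B₁/∂w − ∂B₃/∂u = -24*v
(∇×B)₃ = ∂B₂/∂u − ∂B₁/∂v = -3*w
∇×B = (27*u + 7, -24*v, -3*w)
At (1, -2, -3): (34, 48, 9).

(34, 48, 9)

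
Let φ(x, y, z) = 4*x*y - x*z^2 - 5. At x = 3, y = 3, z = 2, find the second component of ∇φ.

(∇φ)_2 = ∂φ/∂y = 4*x
At (3, 3, 2): 12.

12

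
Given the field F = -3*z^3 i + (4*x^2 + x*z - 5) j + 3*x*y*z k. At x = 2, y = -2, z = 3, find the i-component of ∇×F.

(∇×F)_1 = ∂F₃/∂y − ∂F₂/∂z
= 3*x*z − (x)
= 3*x*z - x
At (2, -2, 3): 16.

16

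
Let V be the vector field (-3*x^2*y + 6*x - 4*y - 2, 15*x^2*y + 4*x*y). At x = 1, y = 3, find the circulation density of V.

109

∂V₂/∂x = 30*x*y + 4*y
∂V₁/∂y = -3*x^2 - 4
Scalar curl = 3*x^2 + 30*x*y + 4*y + 4
At (1, 3): 109.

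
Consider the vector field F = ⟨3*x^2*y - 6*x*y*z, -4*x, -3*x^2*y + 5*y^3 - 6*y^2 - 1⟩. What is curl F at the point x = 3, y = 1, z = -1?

(∇×F)₁ = ∂F₃/∂y − ∂F₂/∂z = -3*x^2 + 15*y^2 - 12*y
(∇×F)₂ = ∂F₁/∂z − ∂F₃/∂x = 0
(∇×F)₃ = ∂F₂/∂x − ∂F₁/∂y = -3*x^2 + 6*x*z - 4
∇×F = (-3*x^2 + 15*y^2 - 12*y, 0, -3*x^2 + 6*x*z - 4)
At (3, 1, -1): (-24, 0, -49).

(-24, 0, -49)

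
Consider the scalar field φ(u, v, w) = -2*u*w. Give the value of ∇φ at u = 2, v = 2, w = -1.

∂φ/∂u = -2*w
∂φ/∂v = 0
∂φ/∂w = -2*u
∇φ = (-2*w, 0, -2*u)
At (2, 2, -1): (2, 0, -4).

(2, 0, -4)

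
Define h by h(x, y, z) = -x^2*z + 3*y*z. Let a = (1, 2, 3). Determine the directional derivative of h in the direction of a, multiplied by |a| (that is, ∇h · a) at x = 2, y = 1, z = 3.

∂h/∂x = -2*x*z
∂h/∂y = 3*z
∂h/∂z = -x^2 + 3*y
∇h at (2, 1, 3) = (-12, 9, -1)
∇h · a = (-12)(1) + (9)(2) + (-1)(3) = 3

3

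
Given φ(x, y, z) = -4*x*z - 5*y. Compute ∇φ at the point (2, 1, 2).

∂φ/∂x = -4*z
∂φ/∂y = -5
∂φ/∂z = -4*x
∇φ = (-4*z, -5, -4*x)
At (2, 1, 2): (-8, -5, -8).

(-8, -5, -8)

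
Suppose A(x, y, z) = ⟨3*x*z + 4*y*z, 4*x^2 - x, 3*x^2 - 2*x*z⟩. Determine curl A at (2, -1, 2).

(0, -6, 7)

(∇×A)₁ = ∂A₃/∂y − ∂A₂/∂z = 0
(∇×A)₂ = ∂A₁/∂z − ∂A₃/∂x = -3*x + 4*y + 2*z
(∇×A)₃ = ∂A₂/∂x − ∂A₁/∂y = 8*x - 4*z - 1
∇×A = (0, -3*x + 4*y + 2*z, 8*x - 4*z - 1)
At (2, -1, 2): (0, -6, 7).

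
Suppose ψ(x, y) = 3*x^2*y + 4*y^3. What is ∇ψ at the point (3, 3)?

(54, 135)

∂ψ/∂x = 6*x*y
∂ψ/∂y = 3*x^2 + 12*y^2
∇ψ = (6*x*y, 3*x^2 + 12*y^2)
At (3, 3): (54, 135).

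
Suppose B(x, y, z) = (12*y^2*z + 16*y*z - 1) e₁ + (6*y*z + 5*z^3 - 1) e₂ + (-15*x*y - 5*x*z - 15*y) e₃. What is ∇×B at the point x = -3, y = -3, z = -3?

(-87, 0, -168)

(∇×B)₁ = ∂B₃/∂y − ∂B₂/∂z = -15*x - 6*y - 15*z^2 - 15
(∇×B)₂ = ∂B₁/∂z − ∂B₃/∂x = 12*y^2 + 31*y + 5*z
(∇×B)₃ = ∂B₂/∂x − ∂B₁/∂y = -24*y*z - 16*z
∇×B = (-15*x - 6*y - 15*z^2 - 15, 12*y^2 + 31*y + 5*z, -24*y*z - 16*z)
At (-3, -3, -3): (-87, 0, -168).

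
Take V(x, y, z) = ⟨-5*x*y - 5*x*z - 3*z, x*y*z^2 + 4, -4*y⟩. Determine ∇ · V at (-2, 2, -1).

∂V₁/∂x = -5*y - 5*z
∂V₂/∂y = x*z^2
∂V₃/∂z = 0
∇·V = x*z^2 - 5*y - 5*z
At (-2, 2, -1): -7.

-7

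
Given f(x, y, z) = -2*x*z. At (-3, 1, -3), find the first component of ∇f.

(∇f)_1 = ∂f/∂x = -2*z
At (-3, 1, -3): 6.

6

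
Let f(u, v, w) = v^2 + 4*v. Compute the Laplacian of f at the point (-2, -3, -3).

∂²f/∂u² = 0
∂²f/∂v² = 2
∂²f/∂w² = 0
∇²f = 2
At (-2, -3, -3): 2.

2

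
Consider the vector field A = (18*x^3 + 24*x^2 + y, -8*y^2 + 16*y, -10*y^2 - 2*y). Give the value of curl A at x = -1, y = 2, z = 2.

(-42, 0, -1)

(∇×A)₁ = ∂A₃/∂y − ∂A₂/∂z = -20*y - 2
(∇×A)₂ = ∂A₁/∂z − ∂A₃/∂x = 0
(∇×A)₃ = ∂A₂/∂x − ∂A₁/∂y = -1
∇×A = (-20*y - 2, 0, -1)
At (-1, 2, 2): (-42, 0, -1).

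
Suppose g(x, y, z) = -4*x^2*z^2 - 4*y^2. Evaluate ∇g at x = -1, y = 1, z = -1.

(8, -8, 8)

∂g/∂x = -8*x*z^2
∂g/∂y = -8*y
∂g/∂z = -8*x^2*z
∇g = (-8*x*z^2, -8*y, -8*x^2*z)
At (-1, 1, -1): (8, -8, 8).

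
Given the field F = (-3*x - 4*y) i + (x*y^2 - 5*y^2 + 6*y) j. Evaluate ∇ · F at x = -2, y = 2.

-25

∂F₁/∂x = -3
∂F₂/∂y = 2*x*y - 10*y + 6
∇·F = 2*x*y - 10*y + 3
At (-2, 2): -25.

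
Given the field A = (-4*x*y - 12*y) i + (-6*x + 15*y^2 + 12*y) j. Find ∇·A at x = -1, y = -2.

∂A₁/∂x = -4*y
∂A₂/∂y = 30*y + 12
∇·A = 26*y + 12
At (-1, -2): -40.

-40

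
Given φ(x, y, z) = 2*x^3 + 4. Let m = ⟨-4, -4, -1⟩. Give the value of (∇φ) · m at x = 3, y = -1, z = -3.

-216

∂φ/∂x = 6*x^2
∂φ/∂y = 0
∂φ/∂z = 0
∇φ at (3, -1, -3) = (54, 0, 0)
∇φ · m = (54)(-4) + (0)(-4) + (0)(-1) = -216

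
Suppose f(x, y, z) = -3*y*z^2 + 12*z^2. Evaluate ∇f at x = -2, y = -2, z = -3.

∂f/∂x = 0
∂f/∂y = -3*z^2
∂f/∂z = -6*y*z + 24*z
∇f = (0, -3*z^2, -6*y*z + 24*z)
At (-2, -2, -3): (0, -27, -108).

(0, -27, -108)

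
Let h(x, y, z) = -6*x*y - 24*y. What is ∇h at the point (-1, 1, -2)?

(-6, -18, 0)

∂h/∂x = -6*y
∂h/∂y = -6*x - 24
∂h/∂z = 0
∇h = (-6*y, -6*x - 24, 0)
At (-1, 1, -2): (-6, -18, 0).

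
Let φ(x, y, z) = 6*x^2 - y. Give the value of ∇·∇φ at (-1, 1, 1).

12

∂²φ/∂x² = 12
∂²φ/∂y² = 0
∂²φ/∂z² = 0
∇²φ = 12
At (-1, 1, 1): 12.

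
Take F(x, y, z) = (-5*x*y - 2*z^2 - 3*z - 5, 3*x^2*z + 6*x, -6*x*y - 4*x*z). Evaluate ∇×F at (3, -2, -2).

(-45, -15, -15)

(∇×F)₁ = ∂F₃/∂y − ∂F₂/∂z = -3*x^2 - 6*x
(∇×F)₂ = ∂F₁/∂z − ∂F₃/∂x = 6*y - 3
(∇×F)₃ = ∂F₂/∂x − ∂F₁/∂y = 6*x*z + 5*x + 6
∇×F = (-3*x^2 - 6*x, 6*y - 3, 6*x*z + 5*x + 6)
At (3, -2, -2): (-45, -15, -15).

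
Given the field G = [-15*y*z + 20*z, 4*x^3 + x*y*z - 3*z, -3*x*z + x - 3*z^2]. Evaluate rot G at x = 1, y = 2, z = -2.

(1, -17, -22)

(∇×G)₁ = ∂G₃/∂y − ∂G₂/∂z = -x*y + 3
(∇×G)₂ = ∂G₁/∂z − ∂G₃/∂x = -15*y + 3*z + 19
(∇×G)₃ = ∂G₂/∂x − ∂G₁/∂y = 12*x^2 + y*z + 15*z
∇×G = (-x*y + 3, -15*y + 3*z + 19, 12*x^2 + y*z + 15*z)
At (1, 2, -2): (1, -17, -22).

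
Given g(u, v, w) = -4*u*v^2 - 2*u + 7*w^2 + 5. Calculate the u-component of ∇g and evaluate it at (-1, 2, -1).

-18

(∇g)_1 = ∂g/∂u = -4*v^2 - 2
At (-1, 2, -1): -18.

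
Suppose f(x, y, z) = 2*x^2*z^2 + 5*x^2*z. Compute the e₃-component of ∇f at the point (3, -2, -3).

-63

(∇f)_3 = ∂f/∂z = 4*x^2*z + 5*x^2
At (3, -2, -3): -63.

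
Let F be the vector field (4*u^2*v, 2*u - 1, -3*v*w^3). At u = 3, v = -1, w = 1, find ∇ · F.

-15

∂F₁/∂u = 8*u*v
∂F₂/∂v = 0
∂F₃/∂w = -9*v*w^2
∇·F = 8*u*v - 9*v*w^2
At (3, -1, 1): -15.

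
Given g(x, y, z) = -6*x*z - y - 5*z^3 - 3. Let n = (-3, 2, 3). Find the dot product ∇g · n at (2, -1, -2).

∂g/∂x = -6*z
∂g/∂y = -1
∂g/∂z = -6*x - 15*z^2
∇g at (2, -1, -2) = (12, -1, -72)
∇g · n = (12)(-3) + (-1)(2) + (-72)(3) = -254

-254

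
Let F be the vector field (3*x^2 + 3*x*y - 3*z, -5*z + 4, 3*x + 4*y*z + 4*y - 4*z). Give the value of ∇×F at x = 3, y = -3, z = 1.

(∇×F)₁ = ∂F₃/∂y − ∂F₂/∂z = 4*z + 9
(∇×F)₂ = ∂F₁/∂z − ∂F₃/∂x = -6
(∇×F)₃ = ∂F₂/∂x − ∂F₁/∂y = -3*x
∇×F = (4*z + 9, -6, -3*x)
At (3, -3, 1): (13, -6, -9).

(13, -6, -9)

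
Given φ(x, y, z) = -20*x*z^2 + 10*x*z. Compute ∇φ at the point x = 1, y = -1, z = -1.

∂φ/∂x = -20*z^2 + 10*z
∂φ/∂y = 0
∂φ/∂z = -40*x*z + 10*x
∇φ = (-20*z^2 + 10*z, 0, -40*x*z + 10*x)
At (1, -1, -1): (-30, 0, 50).

(-30, 0, 50)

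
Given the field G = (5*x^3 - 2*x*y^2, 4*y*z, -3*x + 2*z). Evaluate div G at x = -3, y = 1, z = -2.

127

∂G₁/∂x = 15*x^2 - 2*y^2
∂G₂/∂y = 4*z
∂G₃/∂z = 2
∇·G = 15*x^2 - 2*y^2 + 4*z + 2
At (-3, 1, -2): 127.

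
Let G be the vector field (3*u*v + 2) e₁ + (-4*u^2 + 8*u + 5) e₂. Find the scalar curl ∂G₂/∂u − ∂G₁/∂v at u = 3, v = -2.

∂G₂/∂u = -8*u + 8
∂G₁/∂v = 3*u
Scalar curl = -11*u + 8
At (3, -2): -25.

-25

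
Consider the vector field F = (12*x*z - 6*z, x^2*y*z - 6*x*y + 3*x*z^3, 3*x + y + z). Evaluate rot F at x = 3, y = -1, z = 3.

(-233, 27, 69)

(∇×F)₁ = ∂F₃/∂y − ∂F₂/∂z = -x^2*y - 9*x*z^2 + 1
(∇×F)₂ = ∂F₁/∂z − ∂F₃/∂x = 12*x - 9
(∇×F)₃ = ∂F₂/∂x − ∂F₁/∂y = 2*x*y*z - 6*y + 3*z^3
∇×F = (-x^2*y - 9*x*z^2 + 1, 12*x - 9, 2*x*y*z - 6*y + 3*z^3)
At (3, -1, 3): (-233, 27, 69).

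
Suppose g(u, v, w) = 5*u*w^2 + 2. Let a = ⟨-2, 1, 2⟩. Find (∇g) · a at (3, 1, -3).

-270

∂g/∂u = 5*w^2
∂g/∂v = 0
∂g/∂w = 10*u*w
∇g at (3, 1, -3) = (45, 0, -90)
∇g · a = (45)(-2) + (0)(1) + (-90)(2) = -270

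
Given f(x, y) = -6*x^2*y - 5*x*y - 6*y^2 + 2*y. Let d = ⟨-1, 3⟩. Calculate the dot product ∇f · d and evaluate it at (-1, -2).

∂f/∂x = -12*x*y - 5*y
∂f/∂y = -6*x^2 - 5*x - 12*y + 2
∇f at (-1, -2) = (-14, 25)
∇f · d = (-14)(-1) + (25)(3) = 89

89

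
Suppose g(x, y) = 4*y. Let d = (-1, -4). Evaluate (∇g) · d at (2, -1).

-16

∂g/∂x = 0
∂g/∂y = 4
∇g at (2, -1) = (0, 4)
∇g · d = (0)(-1) + (4)(-4) = -16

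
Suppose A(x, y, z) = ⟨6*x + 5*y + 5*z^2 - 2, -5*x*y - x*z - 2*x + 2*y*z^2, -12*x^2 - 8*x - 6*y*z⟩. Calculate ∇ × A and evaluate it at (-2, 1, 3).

(-32, -10, -15)

(∇×A)₁ = ∂A₃/∂y − ∂A₂/∂z = x - 4*y*z - 6*z
(∇×A)₂ = ∂A₁/∂z − ∂A₃/∂x = 24*x + 10*z + 8
(∇×A)₃ = ∂A₂/∂x − ∂A₁/∂y = -5*y - z - 7
∇×A = (x - 4*y*z - 6*z, 24*x + 10*z + 8, -5*y - z - 7)
At (-2, 1, 3): (-32, -10, -15).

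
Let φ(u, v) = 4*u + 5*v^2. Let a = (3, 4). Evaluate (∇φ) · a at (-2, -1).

∂φ/∂u = 4
∂φ/∂v = 10*v
∇φ at (-2, -1) = (4, -10)
∇φ · a = (4)(3) + (-10)(4) = -28

-28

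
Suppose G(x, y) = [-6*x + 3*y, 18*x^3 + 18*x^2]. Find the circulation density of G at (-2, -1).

∂G₂/∂x = 54*x^2 + 36*x
∂G₁/∂y = 3
Scalar curl = 54*x^2 + 36*x - 3
At (-2, -1): 141.

141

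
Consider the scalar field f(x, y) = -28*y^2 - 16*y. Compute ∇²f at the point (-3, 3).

-56

∂²f/∂x² = 0
∂²f/∂y² = -56
∇²f = -56
At (-3, 3): -56.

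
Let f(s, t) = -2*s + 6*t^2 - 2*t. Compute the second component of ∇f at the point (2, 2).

(∇f)_2 = ∂f/∂t = 12*t - 2
At (2, 2): 22.

22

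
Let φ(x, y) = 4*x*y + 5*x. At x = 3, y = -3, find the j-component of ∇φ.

12

(∇φ)_2 = ∂φ/∂y = 4*x
At (3, -3): 12.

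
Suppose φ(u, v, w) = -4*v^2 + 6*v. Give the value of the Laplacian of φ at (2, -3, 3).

∂²φ/∂u² = 0
∂²φ/∂v² = -8
∂²φ/∂w² = 0
∇²φ = -8
At (2, -3, 3): -8.

-8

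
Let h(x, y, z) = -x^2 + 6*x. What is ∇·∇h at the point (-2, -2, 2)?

∂²h/∂x² = -2
∂²h/∂y² = 0
∂²h/∂z² = 0
∇²h = -2
At (-2, -2, 2): -2.

-2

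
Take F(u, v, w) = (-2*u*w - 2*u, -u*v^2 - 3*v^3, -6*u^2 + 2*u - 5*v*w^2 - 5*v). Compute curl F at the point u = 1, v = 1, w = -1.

(∇×F)₁ = ∂F₃/∂v − ∂F₂/∂w = -5*w^2 - 5
(∇×F)₂ = ∂F₁/∂w − ∂F₃/∂u = 10*u - 2
(∇×F)₃ = ∂F₂/∂u − ∂F₁/∂v = -v^2
∇×F = (-5*w^2 - 5, 10*u - 2, -v^2)
At (1, 1, -1): (-10, 8, -1).

(-10, 8, -1)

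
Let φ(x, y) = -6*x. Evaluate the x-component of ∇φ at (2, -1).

(∇φ)_1 = ∂φ/∂x = -6
At (2, -1): -6.

-6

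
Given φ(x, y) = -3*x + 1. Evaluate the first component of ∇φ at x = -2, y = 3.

(∇φ)_1 = ∂φ/∂x = -3
At (-2, 3): -3.

-3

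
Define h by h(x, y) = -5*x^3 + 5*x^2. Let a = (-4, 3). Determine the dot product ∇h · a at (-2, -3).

320

∂h/∂x = -15*x^2 + 10*x
∂h/∂y = 0
∇h at (-2, -3) = (-80, 0)
∇h · a = (-80)(-4) + (0)(3) = 320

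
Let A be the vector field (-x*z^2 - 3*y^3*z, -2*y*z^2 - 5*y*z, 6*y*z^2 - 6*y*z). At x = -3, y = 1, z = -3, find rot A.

(∇×A)₁ = ∂A₃/∂y − ∂A₂/∂z = 4*y*z + 5*y + 6*z^2 - 6*z
(∇×A)₂ = ∂A₁/∂z − ∂A₃/∂x = -2*x*z - 3*y^3
(∇×A)₃ = ∂A₂/∂x − ∂A₁/∂y = 9*y^2*z
∇×A = (4*y*z + 5*y + 6*z^2 - 6*z, -2*x*z - 3*y^3, 9*y^2*z)
At (-3, 1, -3): (65, -21, -27).

(65, -21, -27)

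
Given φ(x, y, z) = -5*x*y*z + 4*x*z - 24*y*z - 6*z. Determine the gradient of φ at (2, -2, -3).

(-42, 102, 70)

∂φ/∂x = -5*y*z + 4*z
∂φ/∂y = -5*x*z - 24*z
∂φ/∂z = -5*x*y + 4*x - 24*y - 6
∇φ = (-5*y*z + 4*z, -5*x*z - 24*z, -5*x*y + 4*x - 24*y - 6)
At (2, -2, -3): (-42, 102, 70).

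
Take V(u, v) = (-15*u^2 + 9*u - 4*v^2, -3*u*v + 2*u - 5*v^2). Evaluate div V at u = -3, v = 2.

88

∂V₁/∂u = -30*u + 9
∂V₂/∂v = -3*u - 10*v
∇·V = -33*u - 10*v + 9
At (-3, 2): 88.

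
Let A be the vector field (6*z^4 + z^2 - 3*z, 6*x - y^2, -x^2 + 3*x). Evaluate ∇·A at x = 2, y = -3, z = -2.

∂A₁/∂x = 0
∂A₂/∂y = -2*y
∂A₃/∂z = 0
∇·A = -2*y
At (2, -3, -2): 6.

6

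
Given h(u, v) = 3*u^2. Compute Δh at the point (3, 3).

6

∂²h/∂u² = 6
∂²h/∂v² = 0
∇²h = 6
At (3, 3): 6.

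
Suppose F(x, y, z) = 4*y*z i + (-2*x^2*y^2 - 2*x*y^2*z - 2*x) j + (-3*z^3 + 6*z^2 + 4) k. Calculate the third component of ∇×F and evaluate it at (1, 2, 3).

-54

(∇×F)_3 = ∂F₂/∂x − ∂F₁/∂y
= -4*x*y^2 - 2*y^2*z - 2 − (4*z)
= -4*x*y^2 - 2*y^2*z - 4*z - 2
At (1, 2, 3): -54.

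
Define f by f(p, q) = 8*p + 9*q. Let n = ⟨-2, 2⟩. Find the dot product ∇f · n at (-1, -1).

2

∂f/∂p = 8
∂f/∂q = 9
∇f at (-1, -1) = (8, 9)
∇f · n = (8)(-2) + (9)(2) = 2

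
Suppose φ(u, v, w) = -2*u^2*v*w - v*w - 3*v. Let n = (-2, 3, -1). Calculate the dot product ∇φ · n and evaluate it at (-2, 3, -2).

∂φ/∂u = -4*u*v*w
∂φ/∂v = -2*u^2*w - w - 3
∂φ/∂w = -2*u^2*v - v
∇φ at (-2, 3, -2) = (-48, 15, -27)
∇φ · n = (-48)(-2) + (15)(3) + (-27)(-1) = 168

168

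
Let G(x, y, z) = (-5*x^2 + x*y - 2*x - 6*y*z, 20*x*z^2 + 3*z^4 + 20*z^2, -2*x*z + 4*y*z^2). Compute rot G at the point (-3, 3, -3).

(120, -24, 165)

(∇×G)₁ = ∂G₃/∂y − ∂G₂/∂z = -40*x*z - 12*z^3 + 4*z^2 - 40*z
(∇×G)₂ = ∂G₁/∂z − ∂G₃/∂x = -6*y + 2*z
(∇×G)₃ = ∂G₂/∂x − ∂G₁/∂y = -x + 20*z^2 + 6*z
∇×G = (-40*x*z - 12*z^3 + 4*z^2 - 40*z, -6*y + 2*z, -x + 20*z^2 + 6*z)
At (-3, 3, -3): (120, -24, 165).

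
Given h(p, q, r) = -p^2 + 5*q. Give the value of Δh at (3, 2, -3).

∂²h/∂p² = -2
∂²h/∂q² = 0
∂²h/∂r² = 0
∇²h = -2
At (3, 2, -3): -2.

-2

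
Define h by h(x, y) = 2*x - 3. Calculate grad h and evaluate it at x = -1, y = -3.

(2, 0)

∂h/∂x = 2
∂h/∂y = 0
∇h = (2, 0)
At (-1, -3): (2, 0).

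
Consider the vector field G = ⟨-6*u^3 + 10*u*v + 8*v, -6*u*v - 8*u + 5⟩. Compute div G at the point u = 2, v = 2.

-64

∂G₁/∂u = -18*u^2 + 10*v
∂G₂/∂v = -6*u
∇·G = -18*u^2 - 6*u + 10*v
At (2, 2): -64.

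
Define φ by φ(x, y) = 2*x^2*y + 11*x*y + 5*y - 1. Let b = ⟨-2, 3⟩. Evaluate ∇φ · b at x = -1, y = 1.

∂φ/∂x = 4*x*y + 11*y
∂φ/∂y = 2*x^2 + 11*x + 5
∇φ at (-1, 1) = (7, -4)
∇φ · b = (7)(-2) + (-4)(3) = -26

-26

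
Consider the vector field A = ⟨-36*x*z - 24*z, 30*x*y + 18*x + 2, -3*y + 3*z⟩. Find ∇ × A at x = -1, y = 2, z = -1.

(∇×A)₁ = ∂A₃/∂y − ∂A₂/∂z = -3
(∇×A)₂ = ∂A₁/∂z − ∂A₃/∂x = -36*x - 24
(∇×A)₃ = ∂A₂/∂x − ∂A₁/∂y = 30*y + 18
∇×A = (-3, -36*x - 24, 30*y + 18)
At (-1, 2, -1): (-3, 12, 78).

(-3, 12, 78)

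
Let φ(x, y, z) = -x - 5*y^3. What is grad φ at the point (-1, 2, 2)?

(-1, -60, 0)

∂φ/∂x = -1
∂φ/∂y = -15*y^2
∂φ/∂z = 0
∇φ = (-1, -15*y^2, 0)
At (-1, 2, 2): (-1, -60, 0).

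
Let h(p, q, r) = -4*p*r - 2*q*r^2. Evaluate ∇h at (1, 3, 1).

∂h/∂p = -4*r
∂h/∂q = -2*r^2
∂h/∂r = -4*p - 4*q*r
∇h = (-4*r, -2*r^2, -4*p - 4*q*r)
At (1, 3, 1): (-4, -2, -16).

(-4, -2, -16)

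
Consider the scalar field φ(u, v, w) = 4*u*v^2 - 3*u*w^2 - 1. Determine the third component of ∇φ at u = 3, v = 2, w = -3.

54

(∇φ)_3 = ∂φ/∂w = -6*u*w
At (3, 2, -3): 54.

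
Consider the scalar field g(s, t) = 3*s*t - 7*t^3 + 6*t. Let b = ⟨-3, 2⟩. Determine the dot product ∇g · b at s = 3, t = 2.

-156

∂g/∂s = 3*t
∂g/∂t = 3*s - 21*t^2 + 6
∇g at (3, 2) = (6, -69)
∇g · b = (6)(-3) + (-69)(2) = -156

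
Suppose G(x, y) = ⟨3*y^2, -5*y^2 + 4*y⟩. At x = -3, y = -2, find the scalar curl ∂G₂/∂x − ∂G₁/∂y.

12

∂G₂/∂x = 0
∂G₁/∂y = 6*y
Scalar curl = -6*y
At (-3, -2): 12.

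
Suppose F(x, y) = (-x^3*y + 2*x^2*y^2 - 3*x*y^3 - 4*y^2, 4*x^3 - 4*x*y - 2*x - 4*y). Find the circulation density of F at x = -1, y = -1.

0

∂F₂/∂x = 12*x^2 - 4*y - 2
∂F₁/∂y = -x^3 + 4*x^2*y - 9*x*y^2 - 8*y
Scalar curl = x^3 - 4*x^2*y + 12*x^2 + 9*x*y^2 + 4*y - 2
At (-1, -1): 0.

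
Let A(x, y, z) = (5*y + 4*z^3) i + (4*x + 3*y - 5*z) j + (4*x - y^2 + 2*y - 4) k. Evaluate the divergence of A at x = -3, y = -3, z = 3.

∂A₁/∂x = 0
∂A₂/∂y = 3
∂A₃/∂z = 0
∇·A = 3
At (-3, -3, 3): 3.

3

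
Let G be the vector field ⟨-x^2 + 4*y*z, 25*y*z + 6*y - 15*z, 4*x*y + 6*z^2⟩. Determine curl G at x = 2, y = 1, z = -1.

(-2, 0, 4)

(∇×G)₁ = ∂G₃/∂y − ∂G₂/∂z = 4*x - 25*y + 15
(∇×G)₂ = ∂G₁/∂z − ∂G₃/∂x = 0
(∇×G)₃ = ∂G₂/∂x − ∂G₁/∂y = -4*z
∇×G = (4*x - 25*y + 15, 0, -4*z)
At (2, 1, -1): (-2, 0, 4).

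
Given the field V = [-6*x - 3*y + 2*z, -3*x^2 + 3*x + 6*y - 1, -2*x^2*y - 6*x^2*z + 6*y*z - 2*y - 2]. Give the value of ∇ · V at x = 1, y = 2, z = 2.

6

∂V₁/∂x = -6
∂V₂/∂y = 6
∂V₃/∂z = -6*x^2 + 6*y
∇·V = -6*x^2 + 6*y
At (1, 2, 2): 6.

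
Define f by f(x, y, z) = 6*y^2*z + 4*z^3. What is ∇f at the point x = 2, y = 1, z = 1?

∂f/∂x = 0
∂f/∂y = 12*y*z
∂f/∂z = 6*y^2 + 12*z^2
∇f = (0, 12*y*z, 6*y^2 + 12*z^2)
At (2, 1, 1): (0, 12, 18).

(0, 12, 18)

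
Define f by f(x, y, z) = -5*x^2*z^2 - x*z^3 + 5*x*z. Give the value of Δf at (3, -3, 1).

∂²f/∂x² = -10*z^2
∂²f/∂y² = 0
∂²f/∂z² = -2*x*(5*x + 3*z)
∇²f = -10*x^2 - 6*x*z - 10*z^2
At (3, -3, 1): -118.

-118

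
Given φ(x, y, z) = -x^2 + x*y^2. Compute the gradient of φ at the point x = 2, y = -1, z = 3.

(-3, -4, 0)

∂φ/∂x = -2*x + y^2
∂φ/∂y = 2*x*y
∂φ/∂z = 0
∇φ = (-2*x + y^2, 2*x*y, 0)
At (2, -1, 3): (-3, -4, 0).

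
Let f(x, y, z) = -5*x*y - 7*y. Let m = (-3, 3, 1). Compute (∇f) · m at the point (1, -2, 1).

∂f/∂x = -5*y
∂f/∂y = -5*x - 7
∂f/∂z = 0
∇f at (1, -2, 1) = (10, -12, 0)
∇f · m = (10)(-3) + (-12)(3) + (0)(1) = -66

-66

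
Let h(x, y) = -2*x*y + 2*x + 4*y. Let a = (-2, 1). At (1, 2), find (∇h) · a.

∂h/∂x = -2*y + 2
∂h/∂y = -2*x + 4
∇h at (1, 2) = (-2, 2)
∇h · a = (-2)(-2) + (2)(1) = 6

6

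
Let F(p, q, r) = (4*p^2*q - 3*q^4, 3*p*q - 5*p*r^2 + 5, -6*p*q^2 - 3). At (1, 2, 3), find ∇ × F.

(6, 24, 53)

(∇×F)₁ = ∂F₃/∂q − ∂F₂/∂r = -12*p*q + 10*p*r
(∇×F)₂ = ∂F₁/∂r − ∂F₃/∂p = 6*q^2
(∇×F)₃ = ∂F₂/∂p − ∂F₁/∂q = -4*p^2 + 12*q^3 + 3*q - 5*r^2
∇×F = (-12*p*q + 10*p*r, 6*q^2, -4*p^2 + 12*q^3 + 3*q - 5*r^2)
At (1, 2, 3): (6, 24, 53).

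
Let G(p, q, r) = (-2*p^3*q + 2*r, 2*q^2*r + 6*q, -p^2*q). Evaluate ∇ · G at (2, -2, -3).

78

∂G₁/∂p = -6*p^2*q
∂G₂/∂q = 4*q*r + 6
∂G₃/∂r = 0
∇·G = -6*p^2*q + 4*q*r + 6
At (2, -2, -3): 78.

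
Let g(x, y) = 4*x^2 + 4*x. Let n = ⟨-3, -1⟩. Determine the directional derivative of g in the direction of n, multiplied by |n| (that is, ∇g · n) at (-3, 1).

60

∂g/∂x = 8*x + 4
∂g/∂y = 0
∇g at (-3, 1) = (-20, 0)
∇g · n = (-20)(-3) + (0)(-1) = 60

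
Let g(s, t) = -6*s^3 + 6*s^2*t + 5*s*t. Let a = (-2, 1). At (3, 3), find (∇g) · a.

147

∂g/∂s = -18*s^2 + 12*s*t + 5*t
∂g/∂t = 6*s^2 + 5*s
∇g at (3, 3) = (-39, 69)
∇g · a = (-39)(-2) + (69)(1) = 147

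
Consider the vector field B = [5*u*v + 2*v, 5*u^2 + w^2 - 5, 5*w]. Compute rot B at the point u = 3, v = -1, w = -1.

(2, 0, 13)

(∇×B)₁ = ∂B₃/∂v − ∂B₂/∂w = -2*w
(∇×B)₂ = ∂B₁/∂w − ∂B₃/∂u = 0
(∇×B)₃ = ∂B₂/∂u − ∂B₁/∂v = 5*u - 2
∇×B = (-2*w, 0, 5*u - 2)
At (3, -1, -1): (2, 0, 13).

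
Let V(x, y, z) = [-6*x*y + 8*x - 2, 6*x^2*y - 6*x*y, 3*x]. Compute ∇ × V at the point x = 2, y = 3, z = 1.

(0, -3, 66)

(∇×V)₁ = ∂V₃/∂y − ∂V₂/∂z = 0
(∇×V)₂ = ∂V₁/∂z − ∂V₃/∂x = -3
(∇×V)₃ = ∂V₂/∂x − ∂V₁/∂y = 12*x*y + 6*x - 6*y
∇×V = (0, -3, 12*x*y + 6*x - 6*y)
At (2, 3, 1): (0, -3, 66).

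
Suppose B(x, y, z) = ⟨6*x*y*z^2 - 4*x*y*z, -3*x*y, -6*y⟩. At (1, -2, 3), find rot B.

(-6, -64, -36)

(∇×B)₁ = ∂B₃/∂y − ∂B₂/∂z = -6
(∇×B)₂ = ∂B₁/∂z − ∂B₃/∂x = 12*x*y*z - 4*x*y
(∇×B)₃ = ∂B₂/∂x − ∂B₁/∂y = -6*x*z^2 + 4*x*z - 3*y
∇×B = (-6, 12*x*y*z - 4*x*y, -6*x*z^2 + 4*x*z - 3*y)
At (1, -2, 3): (-6, -64, -36).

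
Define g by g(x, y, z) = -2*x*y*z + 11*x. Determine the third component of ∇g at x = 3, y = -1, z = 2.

6

(∇g)_3 = ∂g/∂z = -2*x*y
At (3, -1, 2): 6.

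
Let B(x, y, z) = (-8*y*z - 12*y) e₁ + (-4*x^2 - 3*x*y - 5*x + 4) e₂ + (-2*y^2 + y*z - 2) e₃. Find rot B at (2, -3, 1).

(13, 24, 8)

(∇×B)₁ = ∂B₃/∂y − ∂B₂/∂z = -4*y + z
(∇×B)₂ = ∂B₁/∂z − ∂B₃/∂x = -8*y
(∇×B)₃ = ∂B₂/∂x − ∂B₁/∂y = -8*x - 3*y + 8*z + 7
∇×B = (-4*y + z, -8*y, -8*x - 3*y + 8*z + 7)
At (2, -3, 1): (13, 24, 8).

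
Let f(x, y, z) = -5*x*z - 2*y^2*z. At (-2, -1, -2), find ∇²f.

∂²f/∂x² = 0
∂²f/∂y² = -4*z
∂²f/∂z² = 0
∇²f = -4*z
At (-2, -1, -2): 8.

8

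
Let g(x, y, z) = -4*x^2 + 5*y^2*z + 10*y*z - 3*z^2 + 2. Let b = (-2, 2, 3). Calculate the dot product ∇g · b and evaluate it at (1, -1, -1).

19

∂g/∂x = -8*x
∂g/∂y = 10*y*z + 10*z
∂g/∂z = 5*y^2 + 10*y - 6*z
∇g at (1, -1, -1) = (-8, 0, 1)
∇g · b = (-8)(-2) + (0)(2) + (1)(3) = 19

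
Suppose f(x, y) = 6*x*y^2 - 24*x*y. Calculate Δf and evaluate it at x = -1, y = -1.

∂²f/∂x² = 0
∂²f/∂y² = 12*x
∇²f = 12*x
At (-1, -1): -12.

-12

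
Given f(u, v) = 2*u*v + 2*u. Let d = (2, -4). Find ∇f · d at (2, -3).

-24

∂f/∂u = 2*v + 2
∂f/∂v = 2*u
∇f at (2, -3) = (-4, 4)
∇f · d = (-4)(2) + (4)(-4) = -24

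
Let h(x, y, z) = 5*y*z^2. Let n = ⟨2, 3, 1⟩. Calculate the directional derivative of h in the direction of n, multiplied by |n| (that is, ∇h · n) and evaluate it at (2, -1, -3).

∂h/∂x = 0
∂h/∂y = 5*z^2
∂h/∂z = 10*y*z
∇h at (2, -1, -3) = (0, 45, 30)
∇h · n = (0)(2) + (45)(3) + (30)(1) = 165

165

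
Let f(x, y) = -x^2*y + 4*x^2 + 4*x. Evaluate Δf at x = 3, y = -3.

∂²f/∂x² = 2*(-y + 4)
∂²f/∂y² = 0
∇²f = -2*y + 8
At (3, -3): 14.

14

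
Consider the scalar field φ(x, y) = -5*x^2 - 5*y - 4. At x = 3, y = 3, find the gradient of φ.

∂φ/∂x = -10*x
∂φ/∂y = -5
∇φ = (-10*x, -5)
At (3, 3): (-30, -5).

(-30, -5)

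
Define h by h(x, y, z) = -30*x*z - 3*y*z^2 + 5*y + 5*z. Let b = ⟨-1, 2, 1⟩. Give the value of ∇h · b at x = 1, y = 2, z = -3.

∂h/∂x = -30*z
∂h/∂y = -3*z^2 + 5
∂h/∂z = -30*x - 6*y*z + 5
∇h at (1, 2, -3) = (90, -22, 11)
∇h · b = (90)(-1) + (-22)(2) + (11)(1) = -123

-123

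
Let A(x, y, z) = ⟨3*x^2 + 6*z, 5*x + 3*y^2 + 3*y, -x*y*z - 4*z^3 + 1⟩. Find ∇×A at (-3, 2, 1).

(∇×A)₁ = ∂A₃/∂y − ∂A₂/∂z = -x*z
(∇×A)₂ = ∂A₁/∂z − ∂A₃/∂x = y*z + 6
(∇×A)₃ = ∂A₂/∂x − ∂A₁/∂y = 5
∇×A = (-x*z, y*z + 6, 5)
At (-3, 2, 1): (3, 8, 5).

(3, 8, 5)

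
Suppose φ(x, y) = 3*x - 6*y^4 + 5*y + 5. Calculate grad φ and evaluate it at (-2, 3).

(3, -643)

∂φ/∂x = 3
∂φ/∂y = -24*y^3 + 5
∇φ = (3, -24*y^3 + 5)
At (-2, 3): (3, -643).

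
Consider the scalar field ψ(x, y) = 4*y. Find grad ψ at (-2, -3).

(0, 4)

∂ψ/∂x = 0
∂ψ/∂y = 4
∇ψ = (0, 4)
At (-2, -3): (0, 4).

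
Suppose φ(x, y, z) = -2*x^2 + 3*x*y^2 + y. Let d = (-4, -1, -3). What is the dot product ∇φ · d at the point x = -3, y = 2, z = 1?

∂φ/∂x = -4*x + 3*y^2
∂φ/∂y = 6*x*y + 1
∂φ/∂z = 0
∇φ at (-3, 2, 1) = (24, -35, 0)
∇φ · d = (24)(-4) + (-35)(-1) + (0)(-3) = -61

-61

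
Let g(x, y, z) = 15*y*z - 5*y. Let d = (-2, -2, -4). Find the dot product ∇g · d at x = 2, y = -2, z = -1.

160

∂g/∂x = 0
∂g/∂y = 15*z - 5
∂g/∂z = 15*y
∇g at (2, -2, -1) = (0, -20, -30)
∇g · d = (0)(-2) + (-20)(-2) + (-30)(-4) = 160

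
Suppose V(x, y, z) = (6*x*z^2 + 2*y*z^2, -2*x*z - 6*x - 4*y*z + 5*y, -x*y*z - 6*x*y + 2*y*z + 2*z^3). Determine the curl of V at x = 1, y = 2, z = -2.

(∇×V)₁ = ∂V₃/∂y − ∂V₂/∂z = -x*z - 4*x + 4*y + 2*z
(∇×V)₂ = ∂V₁/∂z − ∂V₃/∂x = 12*x*z + 5*y*z + 6*y
(∇×V)₃ = ∂V₂/∂x − ∂V₁/∂y = -2*z^2 - 2*z - 6
∇×V = (-x*z - 4*x + 4*y + 2*z, 12*x*z + 5*y*z + 6*y, -2*z^2 - 2*z - 6)
At (1, 2, -2): (2, -32, -10).

(2, -32, -10)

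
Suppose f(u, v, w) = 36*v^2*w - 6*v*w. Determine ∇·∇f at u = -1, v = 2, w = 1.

∂²f/∂u² = 0
∂²f/∂v² = 72*w
∂²f/∂w² = 0
∇²f = 72*w
At (-1, 2, 1): 72.

72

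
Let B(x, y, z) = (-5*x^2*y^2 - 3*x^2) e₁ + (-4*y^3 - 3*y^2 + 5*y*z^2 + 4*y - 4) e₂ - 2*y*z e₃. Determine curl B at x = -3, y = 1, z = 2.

(-24, 0, 90)

(∇×B)₁ = ∂B₃/∂y − ∂B₂/∂z = -10*y*z - 2*z
(∇×B)₂ = ∂B₁/∂z − ∂B₃/∂x = 0
(∇×B)₃ = ∂B₂/∂x − ∂B₁/∂y = 10*x^2*y
∇×B = (-10*y*z - 2*z, 0, 10*x^2*y)
At (-3, 1, 2): (-24, 0, 90).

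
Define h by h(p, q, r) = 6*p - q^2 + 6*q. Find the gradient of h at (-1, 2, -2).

(6, 2, 0)

∂h/∂p = 6
∂h/∂q = -2*q + 6
∂h/∂r = 0
∇h = (6, -2*q + 6, 0)
At (-1, 2, -2): (6, 2, 0).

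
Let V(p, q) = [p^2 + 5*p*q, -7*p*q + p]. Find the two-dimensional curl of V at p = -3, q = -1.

∂V₂/∂p = -7*q + 1
∂V₁/∂q = 5*p
Scalar curl = -5*p - 7*q + 1
At (-3, -1): 23.

23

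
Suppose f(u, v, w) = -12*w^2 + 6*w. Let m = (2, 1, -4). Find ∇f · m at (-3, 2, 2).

168

∂f/∂u = 0
∂f/∂v = 0
∂f/∂w = -24*w + 6
∇f at (-3, 2, 2) = (0, 0, -42)
∇f · m = (0)(2) + (0)(1) + (-42)(-4) = 168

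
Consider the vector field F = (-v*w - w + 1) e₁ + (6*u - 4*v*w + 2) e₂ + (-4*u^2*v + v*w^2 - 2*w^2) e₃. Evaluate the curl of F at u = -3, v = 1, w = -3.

(∇×F)₁ = ∂F₃/∂v − ∂F₂/∂w = -4*u^2 + 4*v + w^2
(∇×F)₂ = ∂F₁/∂w − ∂F₃/∂u = 8*u*v - v - 1
(∇×F)₃ = ∂F₂/∂u − ∂F₁/∂v = w + 6
∇×F = (-4*u^2 + 4*v + w^2, 8*u*v - v - 1, w + 6)
At (-3, 1, -3): (-23, -26, 3).

(-23, -26, 3)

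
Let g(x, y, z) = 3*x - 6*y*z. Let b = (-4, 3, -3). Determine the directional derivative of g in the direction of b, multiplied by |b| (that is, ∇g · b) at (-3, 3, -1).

∂g/∂x = 3
∂g/∂y = -6*z
∂g/∂z = -6*y
∇g at (-3, 3, -1) = (3, 6, -18)
∇g · b = (3)(-4) + (6)(3) + (-18)(-3) = 60

60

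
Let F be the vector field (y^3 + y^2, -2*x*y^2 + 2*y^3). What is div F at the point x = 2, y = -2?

40

∂F₁/∂x = 0
∂F₂/∂y = -4*x*y + 6*y^2
∇·F = -4*x*y + 6*y^2
At (2, -2): 40.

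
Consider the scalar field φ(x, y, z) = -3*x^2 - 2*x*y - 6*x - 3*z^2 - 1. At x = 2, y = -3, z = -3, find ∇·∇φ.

-12

∂²φ/∂x² = -6
∂²φ/∂y² = 0
∂²φ/∂z² = -6
∇²φ = -12
At (2, -3, -3): -12.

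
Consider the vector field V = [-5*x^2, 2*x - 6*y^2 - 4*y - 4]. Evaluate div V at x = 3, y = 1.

-46

∂V₁/∂x = -10*x
∂V₂/∂y = -12*y - 4
∇·V = -10*x - 12*y - 4
At (3, 1): -46.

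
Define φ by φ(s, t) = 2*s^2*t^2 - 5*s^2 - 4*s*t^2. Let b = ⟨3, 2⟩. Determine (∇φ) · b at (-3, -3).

-702

∂φ/∂s = 4*s*t^2 - 10*s - 4*t^2
∂φ/∂t = 4*s^2*t - 8*s*t
∇φ at (-3, -3) = (-114, -180)
∇φ · b = (-114)(3) + (-180)(2) = -702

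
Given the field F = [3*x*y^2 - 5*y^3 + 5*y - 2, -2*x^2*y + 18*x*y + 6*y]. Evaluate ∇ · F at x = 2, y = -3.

∂F₁/∂x = 3*y^2
∂F₂/∂y = -2*x^2 + 18*x + 6
∇·F = -2*x^2 + 18*x + 3*y^2 + 6
At (2, -3): 61.

61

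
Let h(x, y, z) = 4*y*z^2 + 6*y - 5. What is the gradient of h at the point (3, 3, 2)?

(0, 22, 48)

∂h/∂x = 0
∂h/∂y = 4*z^2 + 6
∂h/∂z = 8*y*z
∇h = (0, 4*z^2 + 6, 8*y*z)
At (3, 3, 2): (0, 22, 48).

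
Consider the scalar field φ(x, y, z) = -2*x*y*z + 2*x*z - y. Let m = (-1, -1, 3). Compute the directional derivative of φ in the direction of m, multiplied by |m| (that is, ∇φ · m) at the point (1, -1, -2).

∂φ/∂x = -2*y*z + 2*z
∂φ/∂y = -2*x*z - 1
∂φ/∂z = -2*x*y + 2*x
∇φ at (1, -1, -2) = (-8, 3, 4)
∇φ · m = (-8)(-1) + (3)(-1) + (4)(3) = 17

17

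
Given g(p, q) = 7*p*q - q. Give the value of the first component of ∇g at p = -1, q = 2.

14

(∇g)_1 = ∂g/∂p = 7*q
At (-1, 2): 14.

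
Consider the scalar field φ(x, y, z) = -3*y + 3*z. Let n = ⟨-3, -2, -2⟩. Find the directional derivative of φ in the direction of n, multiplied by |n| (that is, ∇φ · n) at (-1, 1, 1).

∂φ/∂x = 0
∂φ/∂y = -3
∂φ/∂z = 3
∇φ at (-1, 1, 1) = (0, -3, 3)
∇φ · n = (0)(-3) + (-3)(-2) + (3)(-2) = 0

0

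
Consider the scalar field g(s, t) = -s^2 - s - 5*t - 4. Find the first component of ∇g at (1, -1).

-3

(∇g)_1 = ∂g/∂s = -2*s - 1
At (1, -1): -3.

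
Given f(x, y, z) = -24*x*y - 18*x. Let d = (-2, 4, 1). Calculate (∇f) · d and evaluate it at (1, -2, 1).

∂f/∂x = -24*y - 18
∂f/∂y = -24*x
∂f/∂z = 0
∇f at (1, -2, 1) = (30, -24, 0)
∇f · d = (30)(-2) + (-24)(4) + (0)(1) = -156

-156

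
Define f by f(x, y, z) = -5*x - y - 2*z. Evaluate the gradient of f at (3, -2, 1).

(-5, -1, -2)

∂f/∂x = -5
∂f/∂y = -1
∂f/∂z = -2
∇f = (-5, -1, -2)
At (3, -2, 1): (-5, -1, -2).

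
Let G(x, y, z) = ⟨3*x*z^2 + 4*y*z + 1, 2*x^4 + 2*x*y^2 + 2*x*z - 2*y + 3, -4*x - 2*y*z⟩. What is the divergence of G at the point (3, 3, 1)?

∂G₁/∂x = 3*z^2
∂G₂/∂y = 4*x*y - 2
∂G₃/∂z = -2*y
∇·G = 4*x*y - 2*y + 3*z^2 - 2
At (3, 3, 1): 31.

31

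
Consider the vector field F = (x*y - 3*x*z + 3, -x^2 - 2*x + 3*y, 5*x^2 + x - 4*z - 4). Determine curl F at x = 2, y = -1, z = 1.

(∇×F)₁ = ∂F₃/∂y − ∂F₂/∂z = 0
(∇×F)₂ = ∂F₁/∂z − ∂F₃/∂x = -13*x - 1
(∇×F)₃ = ∂F₂/∂x − ∂F₁/∂y = -3*x - 2
∇×F = (0, -13*x - 1, -3*x - 2)
At (2, -1, 1): (0, -27, -8).

(0, -27, -8)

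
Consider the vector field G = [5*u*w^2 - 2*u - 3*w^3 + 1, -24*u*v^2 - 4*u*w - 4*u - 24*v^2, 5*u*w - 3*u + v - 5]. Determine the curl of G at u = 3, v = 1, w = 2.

(13, 17, -36)

(∇×G)₁ = ∂G₃/∂v − ∂G₂/∂w = 4*u + 1
(∇×G)₂ = ∂G₁/∂w − ∂G₃/∂u = 10*u*w - 9*w^2 - 5*w + 3
(∇×G)₃ = ∂G₂/∂u − ∂G₁/∂v = -24*v^2 - 4*w - 4
∇×G = (4*u + 1, 10*u*w - 9*w^2 - 5*w + 3, -24*v^2 - 4*w - 4)
At (3, 1, 2): (13, 17, -36).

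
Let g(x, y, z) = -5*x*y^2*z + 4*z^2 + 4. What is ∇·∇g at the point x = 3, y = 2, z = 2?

-52

∂²g/∂x² = 0
∂²g/∂y² = -10*x*z
∂²g/∂z² = 8
∇²g = -10*x*z + 8
At (3, 2, 2): -52.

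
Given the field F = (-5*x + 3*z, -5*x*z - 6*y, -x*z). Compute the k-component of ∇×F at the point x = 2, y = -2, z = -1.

5

(∇×F)_3 = ∂F₂/∂x − ∂F₁/∂y
= -5*z − (0)
= -5*z
At (2, -2, -1): 5.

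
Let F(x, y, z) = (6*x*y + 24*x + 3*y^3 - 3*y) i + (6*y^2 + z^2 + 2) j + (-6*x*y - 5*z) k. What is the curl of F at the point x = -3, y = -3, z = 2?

(∇×F)₁ = ∂F₃/∂y − ∂F₂/∂z = -6*x - 2*z
(∇×F)₂ = ∂F₁/∂z − ∂F₃/∂x = 6*y
(∇×F)₃ = ∂F₂/∂x − ∂F₁/∂y = -6*x - 9*y^2 + 3
∇×F = (-6*x - 2*z, 6*y, -6*x - 9*y^2 + 3)
At (-3, -3, 2): (14, -18, -60).

(14, -18, -60)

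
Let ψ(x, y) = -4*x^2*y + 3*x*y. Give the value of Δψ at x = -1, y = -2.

16

∂²ψ/∂x² = -8*y
∂²ψ/∂y² = 0
∇²ψ = -8*y
At (-1, -2): 16.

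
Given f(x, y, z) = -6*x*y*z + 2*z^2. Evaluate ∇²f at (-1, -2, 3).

∂²f/∂x² = 0
∂²f/∂y² = 0
∂²f/∂z² = 4
∇²f = 4
At (-1, -2, 3): 4.

4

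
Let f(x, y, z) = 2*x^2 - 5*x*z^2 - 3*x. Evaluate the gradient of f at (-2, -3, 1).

(-16, 0, 20)

∂f/∂x = 4*x - 5*z^2 - 3
∂f/∂y = 0
∂f/∂z = -10*x*z
∇f = (4*x - 5*z^2 - 3, 0, -10*x*z)
At (-2, -3, 1): (-16, 0, 20).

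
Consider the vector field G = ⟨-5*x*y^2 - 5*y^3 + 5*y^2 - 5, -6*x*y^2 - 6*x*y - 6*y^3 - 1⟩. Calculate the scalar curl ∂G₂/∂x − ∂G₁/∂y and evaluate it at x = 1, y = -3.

99

∂G₂/∂x = -6*y^2 - 6*y
∂G₁/∂y = -10*x*y - 15*y^2 + 10*y
Scalar curl = 10*x*y + 9*y^2 - 16*y
At (1, -3): 99.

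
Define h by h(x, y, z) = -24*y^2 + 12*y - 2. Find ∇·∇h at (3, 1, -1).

∂²h/∂x² = 0
∂²h/∂y² = -48
∂²h/∂z² = 0
∇²h = -48
At (3, 1, -1): -48.

-48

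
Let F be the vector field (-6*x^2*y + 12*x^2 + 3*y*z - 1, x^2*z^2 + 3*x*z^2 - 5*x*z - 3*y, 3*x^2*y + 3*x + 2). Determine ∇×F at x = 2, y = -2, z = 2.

(∇×F)₁ = ∂F₃/∂y − ∂F₂/∂z = -2*x^2*z + 3*x^2 - 6*x*z + 5*x
(∇×F)₂ = ∂F₁/∂z − ∂F₃/∂x = -6*x*y + 3*y - 3
(∇×F)₃ = ∂F₂/∂x − ∂F₁/∂y = 6*x^2 + 2*x*z^2 + 3*z^2 - 8*z
∇×F = (-2*x^2*z + 3*x^2 - 6*x*z + 5*x, -6*x*y + 3*y - 3, 6*x^2 + 2*x*z^2 + 3*z^2 - 8*z)
At (2, -2, 2): (-18, 15, 36).

(-18, 15, 36)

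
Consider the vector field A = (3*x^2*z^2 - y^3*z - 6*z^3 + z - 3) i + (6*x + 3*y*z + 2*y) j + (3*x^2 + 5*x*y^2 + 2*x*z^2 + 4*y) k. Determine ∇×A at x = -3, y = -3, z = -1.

(∇×A)₁ = ∂A₃/∂y − ∂A₂/∂z = 10*x*y - 3*y + 4
(∇×A)₂ = ∂A₁/∂z − ∂A₃/∂x = 6*x^2*z - 6*x - y^3 - 5*y^2 - 20*z^2 + 1
(∇×A)₃ = ∂A₂/∂x − ∂A₁/∂y = 3*y^2*z + 6
∇×A = (10*x*y - 3*y + 4, 6*x^2*z - 6*x - y^3 - 5*y^2 - 20*z^2 + 1, 3*y^2*z + 6)
At (-3, -3, -1): (103, -73, -21).

(103, -73, -21)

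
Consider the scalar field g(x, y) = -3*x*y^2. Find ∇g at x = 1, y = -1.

(-3, 6)

∂g/∂x = -3*y^2
∂g/∂y = -6*x*y
∇g = (-3*y^2, -6*x*y)
At (1, -1): (-3, 6).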